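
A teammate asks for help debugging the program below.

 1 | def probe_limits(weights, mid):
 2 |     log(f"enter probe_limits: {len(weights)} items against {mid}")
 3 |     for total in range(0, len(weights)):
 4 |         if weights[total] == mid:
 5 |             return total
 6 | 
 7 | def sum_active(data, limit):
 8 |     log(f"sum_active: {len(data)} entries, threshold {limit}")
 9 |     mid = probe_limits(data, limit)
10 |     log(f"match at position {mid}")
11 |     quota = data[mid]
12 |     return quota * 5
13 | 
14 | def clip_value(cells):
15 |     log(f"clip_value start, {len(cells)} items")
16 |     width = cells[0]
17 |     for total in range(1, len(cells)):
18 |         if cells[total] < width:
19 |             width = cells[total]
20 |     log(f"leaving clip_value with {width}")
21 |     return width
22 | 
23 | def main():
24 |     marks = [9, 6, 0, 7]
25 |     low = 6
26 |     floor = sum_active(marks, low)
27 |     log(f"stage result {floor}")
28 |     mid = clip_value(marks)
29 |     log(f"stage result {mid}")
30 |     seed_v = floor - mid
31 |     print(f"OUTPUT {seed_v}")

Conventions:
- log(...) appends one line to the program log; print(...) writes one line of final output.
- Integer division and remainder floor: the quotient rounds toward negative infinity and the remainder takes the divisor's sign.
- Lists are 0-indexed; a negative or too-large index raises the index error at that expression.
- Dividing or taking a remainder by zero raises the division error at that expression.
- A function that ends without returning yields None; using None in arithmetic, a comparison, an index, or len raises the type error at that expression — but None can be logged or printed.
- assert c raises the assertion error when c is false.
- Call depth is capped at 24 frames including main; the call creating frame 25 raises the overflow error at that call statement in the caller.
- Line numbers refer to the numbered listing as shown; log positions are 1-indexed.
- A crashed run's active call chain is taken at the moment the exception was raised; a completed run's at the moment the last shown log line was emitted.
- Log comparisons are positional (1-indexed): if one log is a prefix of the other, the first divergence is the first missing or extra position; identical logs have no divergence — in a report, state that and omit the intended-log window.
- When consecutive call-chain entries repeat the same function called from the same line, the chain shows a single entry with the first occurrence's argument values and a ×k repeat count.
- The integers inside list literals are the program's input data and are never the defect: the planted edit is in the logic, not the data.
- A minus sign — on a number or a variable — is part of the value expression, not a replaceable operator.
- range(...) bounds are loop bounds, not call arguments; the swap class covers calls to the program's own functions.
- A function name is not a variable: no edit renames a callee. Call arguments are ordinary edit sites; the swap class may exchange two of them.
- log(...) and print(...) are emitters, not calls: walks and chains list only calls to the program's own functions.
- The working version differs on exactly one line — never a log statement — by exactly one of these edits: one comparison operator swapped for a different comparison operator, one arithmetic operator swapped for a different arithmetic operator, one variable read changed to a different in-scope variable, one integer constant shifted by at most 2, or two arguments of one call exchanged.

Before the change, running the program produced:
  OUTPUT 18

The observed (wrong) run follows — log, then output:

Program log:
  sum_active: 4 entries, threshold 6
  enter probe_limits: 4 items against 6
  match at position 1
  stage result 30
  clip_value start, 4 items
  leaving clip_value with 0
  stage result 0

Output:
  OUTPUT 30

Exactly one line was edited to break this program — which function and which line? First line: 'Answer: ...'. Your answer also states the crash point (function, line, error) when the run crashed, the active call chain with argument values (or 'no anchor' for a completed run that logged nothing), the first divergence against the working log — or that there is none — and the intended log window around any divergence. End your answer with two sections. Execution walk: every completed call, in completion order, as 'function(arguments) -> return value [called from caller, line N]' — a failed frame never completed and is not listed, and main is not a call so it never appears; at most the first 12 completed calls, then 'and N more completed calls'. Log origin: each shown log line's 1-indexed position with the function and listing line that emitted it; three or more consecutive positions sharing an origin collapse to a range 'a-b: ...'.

Answer: the defect is in sum_active at line 12.
The tell: Log line 4 is where behavior first shows: 'stage result 30' appears instead of 'stage result 18'.
Call chain: main.
First divergence: position 4 — the shown line 'stage result 30' should read 'stage result 18'.
Intended log window:
  2: enter probe_limits: 4 items against 6
  3: match at position 1
  4: stage result 18
  5: clip_value start, 4 items
Execution walk:
  probe_limits([9, 6, 0, 7], 6) -> 1  [called from sum_active, line 9]
  sum_active([9, 6, 0, 7], 6) -> 30  [called from main, line 26]
  clip_value([9, 6, 0, 7]) -> 0  [called from main, line 28]
Log line origins:
  1: logged in sum_active at line 8
  2: logged in probe_limits at line 2
  3: logged in sum_active at line 10
  4: logged in main at line 27
  5: logged in clip_value at line 15
  6: logged in clip_value at line 20
  7: logged in main at line 29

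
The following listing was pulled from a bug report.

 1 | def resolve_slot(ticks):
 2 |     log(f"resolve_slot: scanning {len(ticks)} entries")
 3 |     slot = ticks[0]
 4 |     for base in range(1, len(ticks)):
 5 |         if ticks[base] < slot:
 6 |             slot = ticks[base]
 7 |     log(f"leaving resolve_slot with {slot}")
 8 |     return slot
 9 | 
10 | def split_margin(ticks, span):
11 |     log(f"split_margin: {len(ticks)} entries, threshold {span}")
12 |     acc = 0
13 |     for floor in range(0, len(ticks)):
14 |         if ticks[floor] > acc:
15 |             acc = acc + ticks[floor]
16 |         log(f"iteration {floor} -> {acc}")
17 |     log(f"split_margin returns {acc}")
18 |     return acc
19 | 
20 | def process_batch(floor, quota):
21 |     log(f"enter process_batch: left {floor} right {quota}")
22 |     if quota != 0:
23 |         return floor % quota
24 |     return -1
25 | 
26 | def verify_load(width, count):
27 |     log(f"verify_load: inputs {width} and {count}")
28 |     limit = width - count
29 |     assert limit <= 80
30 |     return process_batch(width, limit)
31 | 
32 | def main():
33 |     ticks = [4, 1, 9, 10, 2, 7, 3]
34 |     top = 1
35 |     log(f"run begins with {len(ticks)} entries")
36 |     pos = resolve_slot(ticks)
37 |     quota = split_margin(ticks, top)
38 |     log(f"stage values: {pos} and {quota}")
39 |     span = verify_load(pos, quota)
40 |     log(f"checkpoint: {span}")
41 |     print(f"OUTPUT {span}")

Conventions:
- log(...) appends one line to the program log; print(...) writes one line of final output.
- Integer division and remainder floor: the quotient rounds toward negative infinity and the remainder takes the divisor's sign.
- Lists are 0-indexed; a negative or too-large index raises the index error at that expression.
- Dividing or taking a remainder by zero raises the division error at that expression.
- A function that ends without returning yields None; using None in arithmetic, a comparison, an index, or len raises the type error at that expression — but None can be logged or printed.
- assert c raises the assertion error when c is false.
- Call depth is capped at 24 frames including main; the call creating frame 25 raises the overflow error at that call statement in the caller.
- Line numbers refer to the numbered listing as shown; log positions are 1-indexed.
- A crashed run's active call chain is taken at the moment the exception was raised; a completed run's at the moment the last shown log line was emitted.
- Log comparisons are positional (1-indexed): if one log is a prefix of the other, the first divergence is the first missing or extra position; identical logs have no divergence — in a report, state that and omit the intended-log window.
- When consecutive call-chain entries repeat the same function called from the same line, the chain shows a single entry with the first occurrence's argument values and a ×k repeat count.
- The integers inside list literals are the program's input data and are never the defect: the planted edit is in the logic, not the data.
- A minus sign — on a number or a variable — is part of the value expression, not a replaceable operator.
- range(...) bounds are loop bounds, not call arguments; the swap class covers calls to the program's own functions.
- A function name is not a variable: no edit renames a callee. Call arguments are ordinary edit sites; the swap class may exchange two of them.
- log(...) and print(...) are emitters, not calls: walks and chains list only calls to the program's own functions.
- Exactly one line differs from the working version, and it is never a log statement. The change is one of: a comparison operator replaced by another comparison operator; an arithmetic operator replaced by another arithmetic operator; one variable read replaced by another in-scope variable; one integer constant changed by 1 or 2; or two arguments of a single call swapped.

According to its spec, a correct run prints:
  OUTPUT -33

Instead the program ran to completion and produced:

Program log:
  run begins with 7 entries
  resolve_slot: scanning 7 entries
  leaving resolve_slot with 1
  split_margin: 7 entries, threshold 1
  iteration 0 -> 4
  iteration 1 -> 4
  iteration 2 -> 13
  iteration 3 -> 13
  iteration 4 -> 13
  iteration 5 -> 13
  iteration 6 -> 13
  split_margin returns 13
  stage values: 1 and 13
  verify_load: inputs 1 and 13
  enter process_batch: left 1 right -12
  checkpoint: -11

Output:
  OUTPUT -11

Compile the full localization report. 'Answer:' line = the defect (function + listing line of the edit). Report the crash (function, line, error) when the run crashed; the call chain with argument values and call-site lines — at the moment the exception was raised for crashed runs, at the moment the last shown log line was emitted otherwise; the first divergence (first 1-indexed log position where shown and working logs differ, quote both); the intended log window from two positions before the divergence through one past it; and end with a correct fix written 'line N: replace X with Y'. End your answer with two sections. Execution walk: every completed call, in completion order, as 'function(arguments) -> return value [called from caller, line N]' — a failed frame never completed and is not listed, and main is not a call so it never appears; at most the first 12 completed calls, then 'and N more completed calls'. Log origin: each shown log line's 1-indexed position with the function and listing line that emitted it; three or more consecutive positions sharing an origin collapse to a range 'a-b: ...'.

Answer: the defect is in split_margin at line 14.
The tell: Everything matches until log position 8, which reads 'iteration 3 -> 13' in place of 'iteration 3 -> 23'.
Call chain: main.
First divergence: at position 8 the run shows 'iteration 3 -> 13' where the working version logs 'iteration 3 -> 23'.
Intended log window:
  6: iteration 1 -> 4
  7: iteration 2 -> 13
  8: iteration 3 -> 23
  9: iteration 4 -> 25
Execution walk:
  resolve_slot([4, 1, 9, 10, 2, 7, 3]) -> 1  [called from main, line 36]
  split_margin([4, 1, 9, 10, 2, 7, 3], 1) -> 13  [called from main, line 37]
  process_batch(1, -12) -> -11  [called from verify_load, line 30]
  verify_load(1, 13) -> -11  [called from main, line 39]
Log origin:
  1 — main, line 35
  2 — resolve_slot, line 2
  3 — resolve_slot, line 7
  4 — split_margin, line 11
  5-11 — split_margin, line 16
  12 — split_margin, line 17
  13 — main, line 38
  14 — verify_load, line 27
  15 — process_batch, line 21
  16 — main, line 40
A correct fix: line 14: replace `acc` with `span`.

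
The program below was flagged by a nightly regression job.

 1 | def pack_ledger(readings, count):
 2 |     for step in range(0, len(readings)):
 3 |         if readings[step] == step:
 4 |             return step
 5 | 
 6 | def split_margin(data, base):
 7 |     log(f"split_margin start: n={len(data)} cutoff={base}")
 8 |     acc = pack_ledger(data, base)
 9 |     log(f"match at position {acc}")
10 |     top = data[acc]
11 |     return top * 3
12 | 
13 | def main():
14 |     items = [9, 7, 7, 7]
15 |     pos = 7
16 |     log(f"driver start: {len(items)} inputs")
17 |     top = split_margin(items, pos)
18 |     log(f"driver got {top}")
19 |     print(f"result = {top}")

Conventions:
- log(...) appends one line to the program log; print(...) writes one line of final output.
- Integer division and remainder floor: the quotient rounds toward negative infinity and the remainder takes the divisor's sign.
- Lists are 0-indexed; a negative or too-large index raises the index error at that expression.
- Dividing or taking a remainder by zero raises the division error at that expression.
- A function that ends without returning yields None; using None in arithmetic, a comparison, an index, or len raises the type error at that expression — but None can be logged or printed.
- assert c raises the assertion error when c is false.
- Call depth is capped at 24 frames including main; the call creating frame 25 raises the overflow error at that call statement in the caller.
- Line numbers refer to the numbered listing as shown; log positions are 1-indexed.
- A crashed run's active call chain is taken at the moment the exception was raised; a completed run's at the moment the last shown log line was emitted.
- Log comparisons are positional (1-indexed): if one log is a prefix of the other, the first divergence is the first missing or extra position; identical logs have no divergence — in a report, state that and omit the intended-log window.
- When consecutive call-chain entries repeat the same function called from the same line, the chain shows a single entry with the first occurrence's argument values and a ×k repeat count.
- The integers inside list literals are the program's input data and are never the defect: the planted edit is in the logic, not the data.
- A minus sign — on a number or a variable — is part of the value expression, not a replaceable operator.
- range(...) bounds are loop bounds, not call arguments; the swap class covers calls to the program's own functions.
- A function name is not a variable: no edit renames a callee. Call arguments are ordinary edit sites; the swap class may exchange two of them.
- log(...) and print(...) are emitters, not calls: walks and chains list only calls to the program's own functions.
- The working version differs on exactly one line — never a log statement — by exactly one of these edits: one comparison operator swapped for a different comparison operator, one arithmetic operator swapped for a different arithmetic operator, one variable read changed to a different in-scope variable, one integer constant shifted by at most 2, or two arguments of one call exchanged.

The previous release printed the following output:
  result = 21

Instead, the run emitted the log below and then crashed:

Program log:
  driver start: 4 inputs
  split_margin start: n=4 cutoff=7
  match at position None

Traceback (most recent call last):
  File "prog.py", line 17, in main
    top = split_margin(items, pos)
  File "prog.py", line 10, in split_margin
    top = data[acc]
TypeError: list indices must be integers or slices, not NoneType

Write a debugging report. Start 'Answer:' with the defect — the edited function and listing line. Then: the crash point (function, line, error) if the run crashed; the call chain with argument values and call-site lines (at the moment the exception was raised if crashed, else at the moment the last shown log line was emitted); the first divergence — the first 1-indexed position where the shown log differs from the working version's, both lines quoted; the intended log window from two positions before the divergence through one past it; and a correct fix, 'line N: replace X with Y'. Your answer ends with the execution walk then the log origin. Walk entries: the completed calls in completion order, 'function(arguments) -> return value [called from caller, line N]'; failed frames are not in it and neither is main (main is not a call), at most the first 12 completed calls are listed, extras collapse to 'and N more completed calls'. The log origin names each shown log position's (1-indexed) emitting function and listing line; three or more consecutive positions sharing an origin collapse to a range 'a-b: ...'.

Answer: the defect is in pack_ledger at line 3.
Key observation: At log position 3 the runs split — shown 'match at position None', but the working version logs 'match at position 1'.
Crash: split_margin, line 10, TypeError.
Call chain: main -> split_margin([9, 7, 7, 7], 7) (called at line 17).
First divergence: position 3 — the shown line 'match at position None' should read 'match at position 1'.
Intended log window:
  1: driver start: 4 inputs
  2: split_margin start: n=4 cutoff=7
  3: match at position 1
  4: driver got 21
Execution walk:
  pack_ledger([9, 7, 7, 7], 7) -> None  [called from split_margin, line 8]
Log origin:
  1 — main, line 16
  2 — split_margin, line 7
  3 — split_margin, line 9
A correct fix: line 3: replace `readings[step] == step` with `readings[step] == count`.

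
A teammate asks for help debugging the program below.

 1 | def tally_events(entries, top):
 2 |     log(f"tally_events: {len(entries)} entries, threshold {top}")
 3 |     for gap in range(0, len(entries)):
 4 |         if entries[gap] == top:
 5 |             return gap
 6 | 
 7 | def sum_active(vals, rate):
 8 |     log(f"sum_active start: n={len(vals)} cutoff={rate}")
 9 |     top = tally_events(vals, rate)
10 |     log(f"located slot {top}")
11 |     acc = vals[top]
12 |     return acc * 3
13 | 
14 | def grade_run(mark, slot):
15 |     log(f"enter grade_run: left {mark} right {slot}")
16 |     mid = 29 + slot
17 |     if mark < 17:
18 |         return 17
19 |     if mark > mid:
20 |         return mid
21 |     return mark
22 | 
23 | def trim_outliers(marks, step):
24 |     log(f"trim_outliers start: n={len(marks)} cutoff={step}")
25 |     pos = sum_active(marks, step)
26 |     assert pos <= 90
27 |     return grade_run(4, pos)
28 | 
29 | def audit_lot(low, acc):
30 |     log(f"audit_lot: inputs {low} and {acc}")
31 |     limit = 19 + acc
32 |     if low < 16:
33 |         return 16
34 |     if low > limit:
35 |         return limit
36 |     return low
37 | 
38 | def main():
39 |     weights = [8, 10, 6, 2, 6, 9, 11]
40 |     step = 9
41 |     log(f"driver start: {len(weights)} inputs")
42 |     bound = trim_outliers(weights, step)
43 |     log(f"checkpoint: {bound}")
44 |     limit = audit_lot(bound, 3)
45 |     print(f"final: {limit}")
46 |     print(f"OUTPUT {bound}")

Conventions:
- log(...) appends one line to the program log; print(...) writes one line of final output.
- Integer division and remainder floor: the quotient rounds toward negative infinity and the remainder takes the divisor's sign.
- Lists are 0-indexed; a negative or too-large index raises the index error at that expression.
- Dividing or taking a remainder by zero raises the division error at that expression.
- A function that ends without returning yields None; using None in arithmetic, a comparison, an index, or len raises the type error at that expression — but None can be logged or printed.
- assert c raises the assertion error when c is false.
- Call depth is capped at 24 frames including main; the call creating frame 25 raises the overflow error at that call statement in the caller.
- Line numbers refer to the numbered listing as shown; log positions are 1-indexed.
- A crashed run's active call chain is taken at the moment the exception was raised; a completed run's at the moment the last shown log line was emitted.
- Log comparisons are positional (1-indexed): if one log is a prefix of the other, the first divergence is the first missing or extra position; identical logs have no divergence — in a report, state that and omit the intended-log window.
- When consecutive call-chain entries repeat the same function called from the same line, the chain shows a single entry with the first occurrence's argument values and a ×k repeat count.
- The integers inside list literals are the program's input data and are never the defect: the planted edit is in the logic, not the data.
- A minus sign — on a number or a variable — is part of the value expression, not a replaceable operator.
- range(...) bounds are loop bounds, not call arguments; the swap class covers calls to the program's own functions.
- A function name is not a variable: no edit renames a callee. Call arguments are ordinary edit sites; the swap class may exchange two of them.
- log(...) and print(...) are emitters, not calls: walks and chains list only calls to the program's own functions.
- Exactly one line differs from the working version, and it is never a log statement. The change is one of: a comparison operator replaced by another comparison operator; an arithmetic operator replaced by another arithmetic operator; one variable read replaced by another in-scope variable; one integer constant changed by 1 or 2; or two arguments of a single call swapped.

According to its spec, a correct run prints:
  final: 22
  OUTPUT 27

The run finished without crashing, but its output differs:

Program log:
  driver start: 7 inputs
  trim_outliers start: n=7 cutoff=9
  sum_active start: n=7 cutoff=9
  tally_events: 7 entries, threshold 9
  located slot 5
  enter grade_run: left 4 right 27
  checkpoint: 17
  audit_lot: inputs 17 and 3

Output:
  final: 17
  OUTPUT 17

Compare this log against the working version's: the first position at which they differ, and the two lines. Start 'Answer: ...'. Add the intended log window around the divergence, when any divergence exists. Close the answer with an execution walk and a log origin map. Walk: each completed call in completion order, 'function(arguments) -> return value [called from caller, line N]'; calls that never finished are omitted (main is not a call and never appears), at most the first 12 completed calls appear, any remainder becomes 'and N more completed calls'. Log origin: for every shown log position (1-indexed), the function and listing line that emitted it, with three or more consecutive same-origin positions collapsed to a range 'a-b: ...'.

Answer: position 6 — the shown line 'enter grade_run: left 4 right 27' should read 'enter grade_run: left 27 right 4'.
Intended log window:
  4: tally_events: 7 entries, threshold 9
  5: located slot 5
  6: enter grade_run: left 27 right 4
  7: checkpoint: 27
Execution walk:
  tally_events([8, 10, 6, 2, 6, 9, 11], 9) -> 5  [called from sum_active, line 9]
  sum_active([8, 10, 6, 2, 6, 9, 11], 9) -> 27  [called from trim_outliers, line 25]
  grade_run(4, 27) -> 17  [called from trim_outliers, line 27]
  trim_outliers([8, 10, 6, 2, 6, 9, 11], 9) -> 17  [called from main, line 42]
  audit_lot(17, 3) -> 17  [called from main, line 44]
Log line origins:
  1: emitted by main (line 41)
  2: emitted by trim_outliers (line 24)
  3: emitted by sum_active (line 8)
  4: emitted by tally_events (line 2)
  5: emitted by sum_active (line 10)
  6: emitted by grade_run (line 15)
  7: emitted by main (line 43)
  8: emitted by audit_lot (line 30)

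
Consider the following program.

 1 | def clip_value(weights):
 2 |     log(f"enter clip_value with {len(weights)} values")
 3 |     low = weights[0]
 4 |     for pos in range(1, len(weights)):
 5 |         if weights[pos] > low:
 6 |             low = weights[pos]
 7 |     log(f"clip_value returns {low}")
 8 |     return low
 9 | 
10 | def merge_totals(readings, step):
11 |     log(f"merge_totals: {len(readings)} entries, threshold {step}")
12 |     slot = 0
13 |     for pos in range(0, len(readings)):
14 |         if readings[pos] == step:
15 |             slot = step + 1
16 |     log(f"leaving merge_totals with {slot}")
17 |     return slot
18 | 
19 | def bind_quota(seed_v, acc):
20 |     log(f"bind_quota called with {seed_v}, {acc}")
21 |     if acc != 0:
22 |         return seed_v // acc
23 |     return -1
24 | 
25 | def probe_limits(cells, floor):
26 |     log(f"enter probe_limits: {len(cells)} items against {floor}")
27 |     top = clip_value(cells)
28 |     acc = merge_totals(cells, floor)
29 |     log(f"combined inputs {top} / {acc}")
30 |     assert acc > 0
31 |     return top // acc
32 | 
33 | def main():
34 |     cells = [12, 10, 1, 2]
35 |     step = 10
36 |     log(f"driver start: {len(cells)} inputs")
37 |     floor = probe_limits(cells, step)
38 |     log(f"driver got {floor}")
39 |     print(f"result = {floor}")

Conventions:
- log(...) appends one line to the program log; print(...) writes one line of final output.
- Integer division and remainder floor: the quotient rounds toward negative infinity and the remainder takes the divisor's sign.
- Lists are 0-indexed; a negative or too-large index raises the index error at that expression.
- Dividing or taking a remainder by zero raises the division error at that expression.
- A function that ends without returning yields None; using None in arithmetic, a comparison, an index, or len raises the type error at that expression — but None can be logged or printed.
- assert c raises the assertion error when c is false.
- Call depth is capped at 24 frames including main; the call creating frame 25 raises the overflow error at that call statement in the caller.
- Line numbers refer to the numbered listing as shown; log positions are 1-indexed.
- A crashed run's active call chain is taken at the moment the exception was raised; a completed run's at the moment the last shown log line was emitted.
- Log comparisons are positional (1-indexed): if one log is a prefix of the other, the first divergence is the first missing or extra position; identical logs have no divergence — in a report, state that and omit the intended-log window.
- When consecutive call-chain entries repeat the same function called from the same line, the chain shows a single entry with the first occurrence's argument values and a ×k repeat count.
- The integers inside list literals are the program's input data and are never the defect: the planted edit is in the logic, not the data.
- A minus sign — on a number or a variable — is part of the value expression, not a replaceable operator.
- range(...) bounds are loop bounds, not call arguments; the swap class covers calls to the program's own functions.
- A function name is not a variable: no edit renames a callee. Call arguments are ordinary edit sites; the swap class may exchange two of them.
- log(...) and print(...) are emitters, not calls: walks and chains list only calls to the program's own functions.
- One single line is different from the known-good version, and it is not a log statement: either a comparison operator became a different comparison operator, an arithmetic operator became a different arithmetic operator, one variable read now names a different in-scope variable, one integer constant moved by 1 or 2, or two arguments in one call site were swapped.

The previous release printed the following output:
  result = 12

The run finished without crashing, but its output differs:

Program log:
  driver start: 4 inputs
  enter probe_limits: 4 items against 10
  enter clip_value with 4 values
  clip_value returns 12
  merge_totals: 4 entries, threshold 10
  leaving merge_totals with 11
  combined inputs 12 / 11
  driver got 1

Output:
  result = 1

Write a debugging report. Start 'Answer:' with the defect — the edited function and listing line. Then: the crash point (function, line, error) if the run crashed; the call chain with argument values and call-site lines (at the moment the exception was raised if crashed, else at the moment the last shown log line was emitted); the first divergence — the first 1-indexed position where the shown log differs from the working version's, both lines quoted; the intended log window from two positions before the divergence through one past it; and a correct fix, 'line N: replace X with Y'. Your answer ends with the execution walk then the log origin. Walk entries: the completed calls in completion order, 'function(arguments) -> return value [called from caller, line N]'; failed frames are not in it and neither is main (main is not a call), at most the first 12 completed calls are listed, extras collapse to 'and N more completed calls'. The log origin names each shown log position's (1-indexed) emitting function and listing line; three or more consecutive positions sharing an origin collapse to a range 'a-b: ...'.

Answer: the defect is in merge_totals at line 15.
Key fact: Everything matches until log position 6, which reads 'leaving merge_totals with 11' in place of 'leaving merge_totals with 1'.
Call chain: main.
First divergence: position 6 — the shown line 'leaving merge_totals with 11' should read 'leaving merge_totals with 1'.
Intended log window:
  4: clip_value returns 12
  5: merge_totals: 4 entries, threshold 10
  6: leaving merge_totals with 1
  7: combined inputs 12 / 1
Execution walk:
  clip_value([12, 10, 1, 2]) -> 12  [called from probe_limits, line 27]
  merge_totals([12, 10, 1, 2], 10) -> 11  [called from probe_limits, line 28]
  probe_limits([12, 10, 1, 2], 10) -> 1  [called from main, line 37]
Log origin:
  1: emitted by main (line 36)
  2: emitted by probe_limits (line 26)
  3: emitted by clip_value (line 2)
  4: emitted by clip_value (line 7)
  5: emitted by merge_totals (line 11)
  6: emitted by merge_totals (line 16)
  7: emitted by probe_limits (line 29)
  8: emitted by main (line 38)
A correct fix: line 15: replace `step` with `slot`.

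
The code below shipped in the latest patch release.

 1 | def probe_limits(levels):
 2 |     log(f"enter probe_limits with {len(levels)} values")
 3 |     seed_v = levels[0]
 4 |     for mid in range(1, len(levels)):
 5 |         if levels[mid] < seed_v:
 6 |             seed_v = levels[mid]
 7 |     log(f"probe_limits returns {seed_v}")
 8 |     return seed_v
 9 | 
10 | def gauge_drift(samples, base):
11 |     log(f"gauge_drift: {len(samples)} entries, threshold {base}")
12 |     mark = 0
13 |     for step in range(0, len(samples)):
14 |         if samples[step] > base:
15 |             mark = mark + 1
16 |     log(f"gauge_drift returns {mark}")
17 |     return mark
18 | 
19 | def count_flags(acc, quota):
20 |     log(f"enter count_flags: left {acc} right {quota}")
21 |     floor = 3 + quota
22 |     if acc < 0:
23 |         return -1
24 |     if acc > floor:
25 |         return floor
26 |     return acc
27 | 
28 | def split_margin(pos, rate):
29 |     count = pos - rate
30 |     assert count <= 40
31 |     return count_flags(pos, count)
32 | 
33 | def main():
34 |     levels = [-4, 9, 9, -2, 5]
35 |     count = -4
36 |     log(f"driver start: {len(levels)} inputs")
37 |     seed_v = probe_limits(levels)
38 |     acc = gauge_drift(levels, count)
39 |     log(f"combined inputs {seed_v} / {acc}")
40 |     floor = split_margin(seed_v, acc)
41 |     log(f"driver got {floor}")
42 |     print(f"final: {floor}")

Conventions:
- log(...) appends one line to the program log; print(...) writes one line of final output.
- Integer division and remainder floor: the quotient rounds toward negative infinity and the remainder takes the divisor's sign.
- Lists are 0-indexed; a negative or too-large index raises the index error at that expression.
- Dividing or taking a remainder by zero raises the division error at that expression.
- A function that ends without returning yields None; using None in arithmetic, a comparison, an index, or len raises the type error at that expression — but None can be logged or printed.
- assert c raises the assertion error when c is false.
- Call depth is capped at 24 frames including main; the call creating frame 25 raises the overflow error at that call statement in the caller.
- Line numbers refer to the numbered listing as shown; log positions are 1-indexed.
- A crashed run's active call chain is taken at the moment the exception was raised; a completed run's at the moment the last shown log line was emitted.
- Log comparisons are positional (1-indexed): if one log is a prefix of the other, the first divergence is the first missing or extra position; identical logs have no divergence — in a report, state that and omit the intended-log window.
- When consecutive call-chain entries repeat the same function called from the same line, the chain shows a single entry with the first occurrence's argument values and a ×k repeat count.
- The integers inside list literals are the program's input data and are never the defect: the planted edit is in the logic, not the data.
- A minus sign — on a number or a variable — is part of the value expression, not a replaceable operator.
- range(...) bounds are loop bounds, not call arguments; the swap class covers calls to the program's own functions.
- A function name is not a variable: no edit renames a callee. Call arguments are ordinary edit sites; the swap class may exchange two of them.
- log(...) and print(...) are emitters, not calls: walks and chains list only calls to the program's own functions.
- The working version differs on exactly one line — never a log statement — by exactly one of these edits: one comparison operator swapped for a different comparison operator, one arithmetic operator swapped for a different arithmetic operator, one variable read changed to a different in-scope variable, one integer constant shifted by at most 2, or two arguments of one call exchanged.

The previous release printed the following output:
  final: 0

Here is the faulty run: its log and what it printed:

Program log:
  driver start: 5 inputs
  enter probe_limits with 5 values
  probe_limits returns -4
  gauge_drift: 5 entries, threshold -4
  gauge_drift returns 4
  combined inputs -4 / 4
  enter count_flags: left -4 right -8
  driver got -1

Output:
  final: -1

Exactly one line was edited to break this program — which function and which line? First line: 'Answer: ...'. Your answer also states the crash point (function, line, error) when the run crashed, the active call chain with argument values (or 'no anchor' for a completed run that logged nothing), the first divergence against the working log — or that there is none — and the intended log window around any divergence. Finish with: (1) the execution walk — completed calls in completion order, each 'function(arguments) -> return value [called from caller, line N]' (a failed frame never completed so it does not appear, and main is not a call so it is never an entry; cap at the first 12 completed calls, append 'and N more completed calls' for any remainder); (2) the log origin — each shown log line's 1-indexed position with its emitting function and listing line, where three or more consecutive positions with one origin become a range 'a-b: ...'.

Answer: the defect is in count_flags at line 23.
Key fact: The earliest visible damage is log position 8 — 'driver got -1' rather than the intended 'driver got 0'.
Call chain: main.
First divergence: position 8; shown 'driver got -1' vs intended 'driver got 0'.
Intended log window:
  6: combined inputs -4 / 4
  7: enter count_flags: left -4 right -8
  8: driver got 0
Execution walk:
  probe_limits([-4, 9, 9, -2, 5]) -> -4  [called from main, line 37]
  gauge_drift([-4, 9, 9, -2, 5], -4) -> 4  [called from main, line 38]
  count_flags(-4, -8) -> -1  [called from split_margin, line 31]
  split_margin(-4, 4) -> -1  [called from main, line 40]
Log origins:
  1: from main, line 36
  2: from probe_limits, line 2
  3: from probe_limits, line 7
  4: from gauge_drift, line 11
  5: from gauge_drift, line 16
  6: from main, line 39
  7: from count_flags, line 20
  8: from main, line 41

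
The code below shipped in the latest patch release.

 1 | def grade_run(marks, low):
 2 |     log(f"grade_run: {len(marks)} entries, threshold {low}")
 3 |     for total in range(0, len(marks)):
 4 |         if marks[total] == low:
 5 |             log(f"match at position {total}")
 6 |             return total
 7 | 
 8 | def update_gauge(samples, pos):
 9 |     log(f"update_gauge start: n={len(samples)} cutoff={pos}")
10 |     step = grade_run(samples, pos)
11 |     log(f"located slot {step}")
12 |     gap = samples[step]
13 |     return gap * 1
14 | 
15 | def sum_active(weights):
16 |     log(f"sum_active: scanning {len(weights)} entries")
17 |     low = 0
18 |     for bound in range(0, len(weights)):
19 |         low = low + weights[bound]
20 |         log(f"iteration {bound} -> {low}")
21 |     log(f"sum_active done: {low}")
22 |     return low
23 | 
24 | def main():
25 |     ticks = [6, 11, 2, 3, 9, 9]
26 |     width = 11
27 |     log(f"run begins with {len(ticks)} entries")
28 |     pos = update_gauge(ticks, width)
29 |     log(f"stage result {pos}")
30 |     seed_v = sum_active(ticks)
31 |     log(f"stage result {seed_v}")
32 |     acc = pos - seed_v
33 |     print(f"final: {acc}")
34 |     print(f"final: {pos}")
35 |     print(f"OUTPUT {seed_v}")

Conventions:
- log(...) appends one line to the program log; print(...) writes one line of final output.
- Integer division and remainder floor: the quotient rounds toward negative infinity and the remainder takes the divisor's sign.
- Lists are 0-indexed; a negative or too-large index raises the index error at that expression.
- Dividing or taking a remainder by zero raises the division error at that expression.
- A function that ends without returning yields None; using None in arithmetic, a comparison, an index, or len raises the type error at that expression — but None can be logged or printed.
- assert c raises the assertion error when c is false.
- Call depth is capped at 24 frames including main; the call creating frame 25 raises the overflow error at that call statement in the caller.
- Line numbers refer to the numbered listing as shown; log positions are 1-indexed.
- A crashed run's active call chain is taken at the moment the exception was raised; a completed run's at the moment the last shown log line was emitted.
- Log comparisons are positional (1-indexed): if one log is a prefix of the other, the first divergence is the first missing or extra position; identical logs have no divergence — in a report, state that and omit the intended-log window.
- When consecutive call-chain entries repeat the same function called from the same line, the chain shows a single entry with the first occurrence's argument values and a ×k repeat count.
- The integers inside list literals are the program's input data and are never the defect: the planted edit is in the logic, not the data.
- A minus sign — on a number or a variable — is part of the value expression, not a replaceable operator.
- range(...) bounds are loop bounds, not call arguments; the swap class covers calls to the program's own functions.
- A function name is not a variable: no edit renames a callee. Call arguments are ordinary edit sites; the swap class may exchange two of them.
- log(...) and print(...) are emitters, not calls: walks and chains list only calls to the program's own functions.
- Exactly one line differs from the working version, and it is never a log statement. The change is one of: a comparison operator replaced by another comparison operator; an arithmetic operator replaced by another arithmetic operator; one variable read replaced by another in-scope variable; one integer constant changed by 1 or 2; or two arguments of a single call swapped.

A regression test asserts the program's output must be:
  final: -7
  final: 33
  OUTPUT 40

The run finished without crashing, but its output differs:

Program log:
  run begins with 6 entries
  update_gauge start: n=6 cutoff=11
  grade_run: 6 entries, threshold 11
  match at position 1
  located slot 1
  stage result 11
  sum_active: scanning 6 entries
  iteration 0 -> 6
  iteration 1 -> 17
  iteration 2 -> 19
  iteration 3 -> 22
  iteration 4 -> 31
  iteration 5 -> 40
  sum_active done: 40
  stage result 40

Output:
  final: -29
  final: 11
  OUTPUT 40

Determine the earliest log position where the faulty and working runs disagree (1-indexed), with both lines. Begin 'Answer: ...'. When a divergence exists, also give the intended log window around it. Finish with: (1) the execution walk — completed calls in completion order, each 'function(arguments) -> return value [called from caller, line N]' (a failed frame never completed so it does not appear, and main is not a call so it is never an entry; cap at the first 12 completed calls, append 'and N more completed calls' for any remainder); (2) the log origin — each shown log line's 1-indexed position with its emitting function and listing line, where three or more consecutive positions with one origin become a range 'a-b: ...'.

Answer: position 6 — shown 'stage result 11', intended 'stage result 33'.
Intended log window:
  4: match at position 1
  5: located slot 1
  6: stage result 33
  7: sum_active: scanning 6 entries
Execution walk:
  grade_run([6, 11, 2, 3, 9, 9], 11) -> 1  [called from update_gauge, line 10]
  update_gauge([6, 11, 2, 3, 9, 9], 11) -> 11  [called from main, line 28]
  sum_active([6, 11, 2, 3, 9, 9]) -> 40  [called from main, line 30]
Origin of each log line:
  1: logged in main at line 27
  2: logged in update_gauge at line 9
  3: logged in grade_run at line 2
  4: logged in grade_run at line 5
  5: logged in update_gauge at line 11
  6: logged in main at line 29
  7: logged in sum_active at line 16
  8-13: logged in sum_active at line 20
  14: logged in sum_active at line 21
  15: logged in main at line 31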